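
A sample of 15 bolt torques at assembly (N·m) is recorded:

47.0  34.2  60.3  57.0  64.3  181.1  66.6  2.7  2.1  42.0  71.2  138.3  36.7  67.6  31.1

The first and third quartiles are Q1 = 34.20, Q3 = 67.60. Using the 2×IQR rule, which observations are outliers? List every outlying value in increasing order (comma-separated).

138.3, 181.1

IQR = Q3 − Q1 = 67.60 − 34.20 = 33.40.
Lower fence = Q1 − 2·IQR = 34.20 − 66.80 = -32.60.
Upper fence = Q3 + 2·IQR = 67.60 + 66.80 = 134.40.
138.3 > 134.40 → outlier.
181.1 > 134.40 → outlier.
All remaining values lie within [-32.60, 134.40].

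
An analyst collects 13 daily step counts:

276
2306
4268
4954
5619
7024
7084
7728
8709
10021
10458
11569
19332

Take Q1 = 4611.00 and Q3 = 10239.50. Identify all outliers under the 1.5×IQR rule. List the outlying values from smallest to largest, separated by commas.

IQR = Q3 − Q1 = 10239.50 − 4611.00 = 5628.50.
Lower fence = Q1 − 1.5·IQR = 4611.00 − 8442.75 = -3831.75.
Upper fence = Q3 + 1.5·IQR = 10239.50 + 8442.75 = 18682.25.
19332 > 18682.25 → outlier.
All remaining values lie within [-3831.75, 18682.25].

19332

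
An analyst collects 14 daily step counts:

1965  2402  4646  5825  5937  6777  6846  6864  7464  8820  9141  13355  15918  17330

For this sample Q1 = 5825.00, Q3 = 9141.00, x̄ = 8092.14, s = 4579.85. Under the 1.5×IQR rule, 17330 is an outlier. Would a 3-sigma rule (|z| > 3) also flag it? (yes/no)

z = (17330 − 8092.14) / 4579.85 = 2.02.
|z| = 2.02 ≤ 3.

no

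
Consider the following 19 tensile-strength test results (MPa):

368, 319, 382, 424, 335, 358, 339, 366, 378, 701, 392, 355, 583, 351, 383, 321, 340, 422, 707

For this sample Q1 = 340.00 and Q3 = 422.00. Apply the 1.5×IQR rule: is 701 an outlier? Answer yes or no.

yes

IQR = Q3 − Q1 = 422.00 − 340.00 = 82.00.
Lower fence = Q1 − 1.5·IQR = 340.00 − 123.00 = 217.00.
Upper fence = Q3 + 1.5·IQR = 422.00 + 123.00 = 545.00.
701 lies above the upper fence.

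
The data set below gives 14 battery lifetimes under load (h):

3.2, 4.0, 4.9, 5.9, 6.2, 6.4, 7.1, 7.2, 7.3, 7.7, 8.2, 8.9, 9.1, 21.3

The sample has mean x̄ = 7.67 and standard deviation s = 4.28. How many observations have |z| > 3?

1

Cutoffs: x̄ ± 3s = [-5.17, 20.51].
Outside the cutoffs: 21.3.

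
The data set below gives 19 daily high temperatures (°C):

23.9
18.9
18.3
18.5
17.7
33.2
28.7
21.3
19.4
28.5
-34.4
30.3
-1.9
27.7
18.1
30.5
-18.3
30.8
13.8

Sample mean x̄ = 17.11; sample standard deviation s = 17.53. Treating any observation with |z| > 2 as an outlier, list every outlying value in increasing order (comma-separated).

Cutoffs at x̄ ± 2s: 17.11 ± 2·17.53 = [-17.95, 52.17].
-34.4: z = -2.94, |z| > 2 → outlier.
-18.3: z = -2.02, |z| > 2 → outlier.
Every other value lies within [-17.95, 52.17].

-34.4, -18.3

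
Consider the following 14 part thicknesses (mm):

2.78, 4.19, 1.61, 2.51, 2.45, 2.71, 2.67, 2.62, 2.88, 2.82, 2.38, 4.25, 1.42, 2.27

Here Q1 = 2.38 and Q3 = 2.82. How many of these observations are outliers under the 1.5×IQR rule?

4

IQR = 0.44; fences at 2.38 − 0.66 = 1.72 and 2.82 + 0.66 = 3.48.
Outside the cutoffs: 1.42, 1.61, 4.19, 4.25.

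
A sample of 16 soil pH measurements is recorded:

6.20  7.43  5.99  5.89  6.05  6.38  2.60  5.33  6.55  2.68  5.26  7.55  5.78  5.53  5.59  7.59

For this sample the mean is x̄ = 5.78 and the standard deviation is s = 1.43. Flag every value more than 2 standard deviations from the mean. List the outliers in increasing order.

Cutoffs at x̄ ± 2s: 5.78 ± 2·1.43 = [2.92, 8.64].
2.60: z = -2.22, |z| > 2 → outlier.
2.68: z = -2.17, |z| > 2 → outlier.
Every other value lies within [2.92, 8.64].

2.60, 2.68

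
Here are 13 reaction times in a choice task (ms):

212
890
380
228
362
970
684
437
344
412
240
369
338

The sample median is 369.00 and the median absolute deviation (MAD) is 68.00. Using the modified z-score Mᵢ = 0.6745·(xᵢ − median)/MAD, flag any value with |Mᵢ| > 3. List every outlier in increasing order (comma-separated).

|Mᵢ| > 3 ⇔ |xᵢ − 369.00| > 3·68.00/0.6745 = 302.45.
So outliers lie outside [66.55, 671.45].
684: M = 3.12 → outlier.
890: M = 5.17 → outlier.
970: M = 5.96 → outlier.

684, 890, 970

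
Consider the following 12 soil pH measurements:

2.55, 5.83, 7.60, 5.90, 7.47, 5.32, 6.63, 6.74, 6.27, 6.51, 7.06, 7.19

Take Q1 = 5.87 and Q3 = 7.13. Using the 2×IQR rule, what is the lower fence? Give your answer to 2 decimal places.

IQR = Q3 − Q1 = 7.13 − 5.87 = 1.26.
Lower fence = Q1 − 2·IQR = 5.87 − 2.52 = 3.35.
Upper fence = Q3 + 2·IQR = 7.13 + 2.52 = 9.65.

3.35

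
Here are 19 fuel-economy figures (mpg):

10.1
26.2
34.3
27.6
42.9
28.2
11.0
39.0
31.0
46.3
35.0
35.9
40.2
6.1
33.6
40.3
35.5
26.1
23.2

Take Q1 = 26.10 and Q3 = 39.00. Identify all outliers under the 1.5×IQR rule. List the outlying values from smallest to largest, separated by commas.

6.1

IQR = Q3 − Q1 = 39.00 − 26.10 = 12.90.
Lower fence = Q1 − 1.5·IQR = 26.10 − 19.35 = 6.75.
Upper fence = Q3 + 1.5·IQR = 39.00 + 19.35 = 58.35.
6.1 < 6.75 → outlier.
All remaining values lie within [6.75, 58.35].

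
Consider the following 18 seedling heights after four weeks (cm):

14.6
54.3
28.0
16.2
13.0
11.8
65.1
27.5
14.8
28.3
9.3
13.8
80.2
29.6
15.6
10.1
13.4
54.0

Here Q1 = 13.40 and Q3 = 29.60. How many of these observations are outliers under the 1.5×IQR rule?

4

IQR = 16.20; fences at 13.40 − 24.30 = -10.90 and 29.60 + 24.30 = 53.90.
Outside the cutoffs: 54.0, 54.3, 65.1, 80.2.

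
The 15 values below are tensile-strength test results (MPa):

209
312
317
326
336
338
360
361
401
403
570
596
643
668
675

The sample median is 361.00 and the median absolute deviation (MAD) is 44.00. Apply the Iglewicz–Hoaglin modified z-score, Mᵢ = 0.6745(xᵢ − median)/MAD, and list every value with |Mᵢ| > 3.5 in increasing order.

|Mᵢ| > 3.5 ⇔ |xᵢ − 361.00| > 3.5·44.00/0.6745 = 228.32.
So outliers lie outside [132.68, 589.32].
596: M = 3.60 → outlier.
643: M = 4.32 → outlier.
668: M = 4.71 → outlier.
675: M = 4.81 → outlier.

596, 643, 668, 675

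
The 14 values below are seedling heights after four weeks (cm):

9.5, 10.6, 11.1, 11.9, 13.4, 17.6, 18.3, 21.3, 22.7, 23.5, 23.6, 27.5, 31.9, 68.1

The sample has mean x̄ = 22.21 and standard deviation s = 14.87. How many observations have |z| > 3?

1

Cutoffs: x̄ ± 3s = [-22.40, 66.82].
Outside the cutoffs: 68.1.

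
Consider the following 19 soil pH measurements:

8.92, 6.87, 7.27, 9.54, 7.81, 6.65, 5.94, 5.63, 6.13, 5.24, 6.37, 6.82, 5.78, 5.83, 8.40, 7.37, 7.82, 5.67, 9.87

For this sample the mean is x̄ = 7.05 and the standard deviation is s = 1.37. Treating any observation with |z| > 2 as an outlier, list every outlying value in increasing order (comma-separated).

Cutoffs at x̄ ± 2s: 7.05 ± 2·1.37 = [4.31, 9.79].
9.87: z = 2.06, |z| > 2 → outlier.
Every other value lies within [4.31, 9.79].

9.87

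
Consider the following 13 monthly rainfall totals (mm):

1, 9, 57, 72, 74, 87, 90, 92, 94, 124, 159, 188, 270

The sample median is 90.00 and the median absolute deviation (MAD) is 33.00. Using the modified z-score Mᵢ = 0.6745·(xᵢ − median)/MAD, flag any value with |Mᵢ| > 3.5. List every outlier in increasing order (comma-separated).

|Mᵢ| > 3.5 ⇔ |xᵢ − 90.00| > 3.5·33.00/0.6745 = 171.24.
So outliers lie outside [-81.24, 261.24].
270: M = 3.68 → outlier.

270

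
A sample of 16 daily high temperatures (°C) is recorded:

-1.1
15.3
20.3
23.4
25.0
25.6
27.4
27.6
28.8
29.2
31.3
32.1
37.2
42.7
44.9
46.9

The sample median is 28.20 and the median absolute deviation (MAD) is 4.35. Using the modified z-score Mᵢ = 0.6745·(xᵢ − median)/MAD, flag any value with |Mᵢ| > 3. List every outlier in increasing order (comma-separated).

-1.1

|Mᵢ| > 3 ⇔ |xᵢ − 28.20| > 3·4.35/0.6745 = 19.35.
So outliers lie outside [8.85, 47.55].
-1.1: M = -4.54 → outlier.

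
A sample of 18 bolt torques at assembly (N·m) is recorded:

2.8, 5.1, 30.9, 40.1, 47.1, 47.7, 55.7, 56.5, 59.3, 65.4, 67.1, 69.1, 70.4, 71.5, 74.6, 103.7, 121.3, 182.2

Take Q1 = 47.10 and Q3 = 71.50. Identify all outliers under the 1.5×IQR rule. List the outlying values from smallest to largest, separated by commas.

2.8, 5.1, 121.3, 182.2

IQR = Q3 − Q1 = 71.50 − 47.10 = 24.40.
Lower fence = Q1 − 1.5·IQR = 47.10 − 36.60 = 10.50.
Upper fence = Q3 + 1.5·IQR = 71.50 + 36.60 = 108.10.
2.8 < 10.50 → outlier.
5.1 < 10.50 → outlier.
121.3 > 108.10 → outlier.
182.2 > 108.10 → outlier.
All remaining values lie within [10.50, 108.10].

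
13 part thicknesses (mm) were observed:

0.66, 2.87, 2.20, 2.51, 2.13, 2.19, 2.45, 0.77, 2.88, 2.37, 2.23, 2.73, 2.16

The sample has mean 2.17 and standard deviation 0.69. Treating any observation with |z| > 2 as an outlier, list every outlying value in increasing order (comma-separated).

Cutoffs at x̄ ± 2s: 2.17 ± 2·0.69 = [0.79, 3.55].
0.66: z = -2.19, |z| > 2 → outlier.
0.77: z = -2.03, |z| > 2 → outlier.
Every other value lies within [0.79, 3.55].

0.66, 0.77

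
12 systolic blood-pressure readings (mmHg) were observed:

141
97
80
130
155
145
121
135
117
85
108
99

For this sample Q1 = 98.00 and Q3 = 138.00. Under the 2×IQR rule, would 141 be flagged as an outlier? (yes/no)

IQR = Q3 − Q1 = 138.00 − 98.00 = 40.00.
Lower fence = Q1 − 2·IQR = 98.00 − 80.00 = 18.00.
Upper fence = Q3 + 2·IQR = 138.00 + 80.00 = 218.00.
141 lies within [18.00, 218.00].

no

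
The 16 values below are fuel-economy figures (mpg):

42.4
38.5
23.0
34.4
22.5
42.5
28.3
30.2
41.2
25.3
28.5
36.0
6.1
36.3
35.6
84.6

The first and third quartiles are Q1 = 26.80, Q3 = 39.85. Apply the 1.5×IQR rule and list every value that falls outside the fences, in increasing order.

6.1, 84.6

IQR = Q3 − Q1 = 39.85 − 26.80 = 13.05.
Lower fence = Q1 − 1.5·IQR = 26.80 − 19.575 = 7.225.
Upper fence = Q3 + 1.5·IQR = 39.85 + 19.575 = 59.425.
6.1 < 7.225 → outlier.
84.6 > 59.425 → outlier.
All remaining values lie within [7.225, 59.425].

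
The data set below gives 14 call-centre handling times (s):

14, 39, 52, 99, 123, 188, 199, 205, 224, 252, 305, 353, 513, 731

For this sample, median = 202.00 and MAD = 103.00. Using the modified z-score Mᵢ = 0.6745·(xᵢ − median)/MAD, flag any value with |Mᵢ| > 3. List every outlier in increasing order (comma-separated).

731

|Mᵢ| > 3 ⇔ |xᵢ − 202.00| > 3·103.00/0.6745 = 458.12.
So outliers lie outside [-256.12, 660.12].
731: M = 3.46 → outlier.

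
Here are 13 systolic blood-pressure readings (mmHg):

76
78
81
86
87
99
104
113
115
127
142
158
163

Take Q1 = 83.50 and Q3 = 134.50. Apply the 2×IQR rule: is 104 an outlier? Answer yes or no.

no

IQR = Q3 − Q1 = 134.50 − 83.50 = 51.00.
Lower fence = Q1 − 2·IQR = 83.50 − 102.00 = -18.50.
Upper fence = Q3 + 2·IQR = 134.50 + 102.00 = 236.50.
104 lies within [-18.50, 236.50].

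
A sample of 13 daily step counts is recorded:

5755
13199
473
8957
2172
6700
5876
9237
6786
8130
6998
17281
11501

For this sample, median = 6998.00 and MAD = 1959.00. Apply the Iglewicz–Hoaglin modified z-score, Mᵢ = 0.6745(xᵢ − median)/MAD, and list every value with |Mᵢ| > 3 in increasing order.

17281

|Mᵢ| > 3 ⇔ |xᵢ − 6998.00| > 3·1959.00/0.6745 = 8713.12.
So outliers lie outside [-1715.12, 15711.12].
17281: M = 3.54 → outlier.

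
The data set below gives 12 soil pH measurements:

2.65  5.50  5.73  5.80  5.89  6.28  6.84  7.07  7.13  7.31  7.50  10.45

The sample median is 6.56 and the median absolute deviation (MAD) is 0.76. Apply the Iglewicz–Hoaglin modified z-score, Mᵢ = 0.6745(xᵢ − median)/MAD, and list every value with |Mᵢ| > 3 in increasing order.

2.65, 10.45

|Mᵢ| > 3 ⇔ |xᵢ − 6.56| > 3·0.76/0.6745 = 3.38.
So outliers lie outside [3.18, 9.94].
2.65: M = -3.47 → outlier.
10.45: M = 3.45 → outlier.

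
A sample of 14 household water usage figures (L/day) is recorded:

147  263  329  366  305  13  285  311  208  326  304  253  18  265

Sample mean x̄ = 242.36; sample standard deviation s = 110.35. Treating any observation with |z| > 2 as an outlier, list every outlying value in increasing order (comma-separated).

13, 18

Cutoffs at x̄ ± 2s: 242.36 ± 2·110.35 = [21.66, 463.06].
13: z = -2.08, |z| > 2 → outlier.
18: z = -2.03, |z| > 2 → outlier.
Every other value lies within [21.66, 463.06].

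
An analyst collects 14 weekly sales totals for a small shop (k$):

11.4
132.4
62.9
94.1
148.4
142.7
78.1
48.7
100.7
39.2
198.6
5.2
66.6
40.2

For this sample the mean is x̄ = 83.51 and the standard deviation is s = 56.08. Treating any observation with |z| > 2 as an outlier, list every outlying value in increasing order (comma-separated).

198.6

Cutoffs at x̄ ± 2s: 83.51 ± 2·56.08 = [-28.65, 195.67].
198.6: z = 2.05, |z| > 2 → outlier.
Every other value lies within [-28.65, 195.67].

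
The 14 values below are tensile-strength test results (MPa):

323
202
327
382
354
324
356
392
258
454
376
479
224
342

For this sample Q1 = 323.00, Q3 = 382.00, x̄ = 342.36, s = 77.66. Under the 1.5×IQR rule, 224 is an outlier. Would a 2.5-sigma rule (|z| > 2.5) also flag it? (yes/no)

z = (224 − 342.36) / 77.66 = -1.52.
|z| = 1.52 ≤ 2.5.

no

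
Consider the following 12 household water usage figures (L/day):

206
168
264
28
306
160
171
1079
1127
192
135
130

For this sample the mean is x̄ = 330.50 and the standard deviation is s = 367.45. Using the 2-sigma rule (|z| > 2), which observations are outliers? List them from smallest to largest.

1079, 1127

Cutoffs at x̄ ± 2s: 330.50 ± 2·367.45 = [-404.40, 1065.40].
1079: z = 2.04, |z| > 2 → outlier.
1127: z = 2.17, |z| > 2 → outlier.
Every other value lies within [-404.40, 1065.40].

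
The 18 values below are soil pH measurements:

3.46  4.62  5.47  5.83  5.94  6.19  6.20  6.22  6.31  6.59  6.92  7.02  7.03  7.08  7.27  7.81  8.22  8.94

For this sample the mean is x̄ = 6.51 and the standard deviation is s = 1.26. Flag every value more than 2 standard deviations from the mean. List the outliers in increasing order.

3.46

Cutoffs at x̄ ± 2s: 6.51 ± 2·1.26 = [3.99, 9.03].
3.46: z = -2.42, |z| > 2 → outlier.
Every other value lies within [3.99, 9.03].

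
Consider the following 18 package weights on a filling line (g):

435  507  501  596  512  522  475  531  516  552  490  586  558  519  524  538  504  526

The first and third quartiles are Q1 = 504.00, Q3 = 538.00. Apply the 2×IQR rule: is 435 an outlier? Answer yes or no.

yes

IQR = Q3 − Q1 = 538.00 − 504.00 = 34.00.
Lower fence = Q1 − 2·IQR = 504.00 − 68.00 = 436.00.
Upper fence = Q3 + 2·IQR = 538.00 + 68.00 = 606.00.
435 lies below the lower fence.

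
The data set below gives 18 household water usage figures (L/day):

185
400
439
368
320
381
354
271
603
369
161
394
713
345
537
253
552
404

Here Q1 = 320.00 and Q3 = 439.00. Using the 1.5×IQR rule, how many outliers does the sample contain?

IQR = 119.00; fences at 320.00 − 178.50 = 141.50 and 439.00 + 178.50 = 617.50.
Outside the cutoffs: 713.

1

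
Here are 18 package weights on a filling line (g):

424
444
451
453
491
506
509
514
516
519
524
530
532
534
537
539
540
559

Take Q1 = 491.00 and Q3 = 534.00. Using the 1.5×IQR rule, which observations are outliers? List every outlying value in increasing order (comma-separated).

IQR = Q3 − Q1 = 534.00 − 491.00 = 43.00.
Lower fence = Q1 − 1.5·IQR = 491.00 − 64.50 = 426.50.
Upper fence = Q3 + 1.5·IQR = 534.00 + 64.50 = 598.50.
424 < 426.50 → outlier.
All remaining values lie within [426.50, 598.50].

424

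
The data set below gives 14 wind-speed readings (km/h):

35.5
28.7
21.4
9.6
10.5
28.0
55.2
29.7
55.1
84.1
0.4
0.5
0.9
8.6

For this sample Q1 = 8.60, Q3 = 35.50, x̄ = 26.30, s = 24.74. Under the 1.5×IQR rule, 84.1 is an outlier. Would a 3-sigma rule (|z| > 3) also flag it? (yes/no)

no

z = (84.1 − 26.30) / 24.74 = 2.34.
|z| = 2.34 ≤ 3.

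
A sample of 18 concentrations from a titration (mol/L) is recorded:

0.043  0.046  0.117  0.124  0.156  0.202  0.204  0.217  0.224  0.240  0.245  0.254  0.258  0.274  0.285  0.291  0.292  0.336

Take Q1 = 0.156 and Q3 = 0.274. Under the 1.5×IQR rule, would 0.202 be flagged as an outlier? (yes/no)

no

IQR = Q3 − Q1 = 0.274 − 0.156 = 0.118.
Lower fence = Q1 − 1.5·IQR = 0.156 − 0.177 = -0.021.
Upper fence = Q3 + 1.5·IQR = 0.274 + 0.177 = 0.451.
0.202 lies within [-0.021, 0.451].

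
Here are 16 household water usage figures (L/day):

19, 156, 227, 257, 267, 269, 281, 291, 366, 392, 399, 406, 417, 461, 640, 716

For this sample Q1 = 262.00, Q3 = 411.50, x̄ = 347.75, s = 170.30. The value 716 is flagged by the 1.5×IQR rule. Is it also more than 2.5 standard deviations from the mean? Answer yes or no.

z = (716 − 347.75) / 170.30 = 2.16.
|z| = 2.16 ≤ 2.5.

no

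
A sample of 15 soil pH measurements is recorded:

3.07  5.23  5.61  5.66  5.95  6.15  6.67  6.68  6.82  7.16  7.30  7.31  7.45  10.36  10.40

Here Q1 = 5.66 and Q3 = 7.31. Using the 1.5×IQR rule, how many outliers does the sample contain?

IQR = 1.65; fences at 5.66 − 2.475 = 3.185 and 7.31 + 2.475 = 9.785.
Outside the cutoffs: 3.07, 10.36, 10.40.

3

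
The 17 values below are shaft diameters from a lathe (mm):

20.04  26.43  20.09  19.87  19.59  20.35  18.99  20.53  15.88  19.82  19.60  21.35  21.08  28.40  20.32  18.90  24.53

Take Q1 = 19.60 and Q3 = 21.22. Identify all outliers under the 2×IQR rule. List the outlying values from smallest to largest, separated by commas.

15.88, 24.53, 26.43, 28.40

IQR = Q3 − Q1 = 21.22 − 19.60 = 1.62.
Lower fence = Q1 − 2·IQR = 19.60 − 3.24 = 16.36.
Upper fence = Q3 + 2·IQR = 21.22 + 3.24 = 24.46.
15.88 < 16.36 → outlier.
24.53 > 24.46 → outlier.
26.43 > 24.46 → outlier.
28.40 > 24.46 → outlier.
All remaining values lie within [16.36, 24.46].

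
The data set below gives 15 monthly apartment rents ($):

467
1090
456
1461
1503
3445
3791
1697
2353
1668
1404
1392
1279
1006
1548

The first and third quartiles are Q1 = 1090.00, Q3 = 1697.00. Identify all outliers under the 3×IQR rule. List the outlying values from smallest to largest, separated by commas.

IQR = Q3 − Q1 = 1697.00 − 1090.00 = 607.00.
Lower fence = Q1 − 3·IQR = 1090.00 − 1821.00 = -731.00.
Upper fence = Q3 + 3·IQR = 1697.00 + 1821.00 = 3518.00.
3791 > 3518.00 → outlier.
All remaining values lie within [-731.00, 3518.00].

3791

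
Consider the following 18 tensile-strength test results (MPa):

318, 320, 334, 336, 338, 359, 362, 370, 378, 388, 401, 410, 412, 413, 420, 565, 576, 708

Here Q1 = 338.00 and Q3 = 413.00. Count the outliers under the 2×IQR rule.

IQR = 75.00; fences at 338.00 − 150.00 = 188.00 and 413.00 + 150.00 = 563.00.
Outside the cutoffs: 565, 576, 708.

3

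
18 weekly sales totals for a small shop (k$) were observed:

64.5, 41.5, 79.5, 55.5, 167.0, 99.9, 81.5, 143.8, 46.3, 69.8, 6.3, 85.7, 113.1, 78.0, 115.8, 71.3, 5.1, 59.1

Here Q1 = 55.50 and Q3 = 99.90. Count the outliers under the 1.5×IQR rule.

IQR = 44.40; fences at 55.50 − 66.60 = -11.10 and 99.90 + 66.60 = 166.50.
Outside the cutoffs: 167.0.

1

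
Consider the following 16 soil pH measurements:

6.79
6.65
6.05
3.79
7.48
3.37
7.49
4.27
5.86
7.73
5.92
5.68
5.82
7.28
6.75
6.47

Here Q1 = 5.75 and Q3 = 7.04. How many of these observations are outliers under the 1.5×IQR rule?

IQR = 1.29; fences at 5.75 − 1.935 = 3.815 and 7.04 + 1.935 = 8.975.
Outside the cutoffs: 3.37, 3.79.

2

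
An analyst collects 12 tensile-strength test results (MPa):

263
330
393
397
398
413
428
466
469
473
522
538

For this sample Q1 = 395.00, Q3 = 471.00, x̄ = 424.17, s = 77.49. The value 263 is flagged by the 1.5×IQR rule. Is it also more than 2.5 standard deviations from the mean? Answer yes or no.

no

z = (263 − 424.17) / 77.49 = -2.08.
|z| = 2.08 ≤ 2.5.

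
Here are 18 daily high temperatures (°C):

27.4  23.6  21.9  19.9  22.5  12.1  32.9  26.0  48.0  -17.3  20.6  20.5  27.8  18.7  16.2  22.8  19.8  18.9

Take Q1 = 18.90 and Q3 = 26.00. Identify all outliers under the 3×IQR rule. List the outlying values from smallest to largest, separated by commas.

IQR = Q3 − Q1 = 26.00 − 18.90 = 7.10.
Lower fence = Q1 − 3·IQR = 18.90 − 21.30 = -2.40.
Upper fence = Q3 + 3·IQR = 26.00 + 21.30 = 47.30.
-17.3 < -2.40 → outlier.
48.0 > 47.30 → outlier.
All remaining values lie within [-2.40, 47.30].

-17.3, 48.0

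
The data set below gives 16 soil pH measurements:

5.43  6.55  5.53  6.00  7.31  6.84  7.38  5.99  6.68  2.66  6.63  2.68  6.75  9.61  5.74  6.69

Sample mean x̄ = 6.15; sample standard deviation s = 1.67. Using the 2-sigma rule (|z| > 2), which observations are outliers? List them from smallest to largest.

Cutoffs at x̄ ± 2s: 6.15 ± 2·1.67 = [2.81, 9.49].
2.66: z = -2.09, |z| > 2 → outlier.
2.68: z = -2.08, |z| > 2 → outlier.
9.61: z = 2.07, |z| > 2 → outlier.
Every other value lies within [2.81, 9.49].

2.66, 2.68, 9.61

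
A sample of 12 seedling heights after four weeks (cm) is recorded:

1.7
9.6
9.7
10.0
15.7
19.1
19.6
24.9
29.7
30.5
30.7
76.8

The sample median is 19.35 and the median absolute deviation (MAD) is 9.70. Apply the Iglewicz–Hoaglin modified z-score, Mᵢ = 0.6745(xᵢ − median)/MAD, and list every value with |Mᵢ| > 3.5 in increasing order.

|Mᵢ| > 3.5 ⇔ |xᵢ − 19.35| > 3.5·9.70/0.6745 = 50.33.
So outliers lie outside [-30.98, 69.68].
76.8: M = 3.99 → outlier.

76.8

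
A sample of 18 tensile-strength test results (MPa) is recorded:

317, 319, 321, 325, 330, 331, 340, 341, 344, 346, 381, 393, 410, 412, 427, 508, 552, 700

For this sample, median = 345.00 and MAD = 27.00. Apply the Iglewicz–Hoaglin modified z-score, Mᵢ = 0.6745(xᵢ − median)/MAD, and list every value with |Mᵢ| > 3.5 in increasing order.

508, 552, 700

|Mᵢ| > 3.5 ⇔ |xᵢ − 345.00| > 3.5·27.00/0.6745 = 140.10.
So outliers lie outside [204.90, 485.10].
508: M = 4.07 → outlier.
552: M = 5.17 → outlier.
700: M = 8.87 → outlier.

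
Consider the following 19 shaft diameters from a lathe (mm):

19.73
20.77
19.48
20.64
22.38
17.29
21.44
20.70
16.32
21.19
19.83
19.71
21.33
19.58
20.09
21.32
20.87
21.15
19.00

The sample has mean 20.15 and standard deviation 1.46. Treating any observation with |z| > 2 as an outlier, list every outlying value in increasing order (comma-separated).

16.32

Cutoffs at x̄ ± 2s: 20.15 ± 2·1.46 = [17.23, 23.07].
16.32: z = -2.62, |z| > 2 → outlier.
Every other value lies within [17.23, 23.07].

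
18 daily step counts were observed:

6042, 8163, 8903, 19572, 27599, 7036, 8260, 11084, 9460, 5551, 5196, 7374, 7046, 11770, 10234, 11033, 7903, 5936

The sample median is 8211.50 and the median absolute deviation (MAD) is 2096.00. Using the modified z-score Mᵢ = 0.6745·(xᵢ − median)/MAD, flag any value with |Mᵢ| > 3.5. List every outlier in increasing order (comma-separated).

19572, 27599

|Mᵢ| > 3.5 ⇔ |xᵢ − 8211.50| > 3.5·2096.00/0.6745 = 10876.20.
So outliers lie outside [-2664.70, 19087.70].
19572: M = 3.66 → outlier.
27599: M = 6.24 → outlier.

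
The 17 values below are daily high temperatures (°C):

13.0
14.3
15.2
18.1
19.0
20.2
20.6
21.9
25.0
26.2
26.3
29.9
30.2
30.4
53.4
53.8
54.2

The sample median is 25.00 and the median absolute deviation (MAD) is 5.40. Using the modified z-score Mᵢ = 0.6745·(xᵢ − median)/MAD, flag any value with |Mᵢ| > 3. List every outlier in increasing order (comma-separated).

53.4, 53.8, 54.2

|Mᵢ| > 3 ⇔ |xᵢ − 25.00| > 3·5.40/0.6745 = 24.02.
So outliers lie outside [0.98, 49.02].
53.4: M = 3.55 → outlier.
53.8: M = 3.60 → outlier.
54.2: M = 3.65 → outlier.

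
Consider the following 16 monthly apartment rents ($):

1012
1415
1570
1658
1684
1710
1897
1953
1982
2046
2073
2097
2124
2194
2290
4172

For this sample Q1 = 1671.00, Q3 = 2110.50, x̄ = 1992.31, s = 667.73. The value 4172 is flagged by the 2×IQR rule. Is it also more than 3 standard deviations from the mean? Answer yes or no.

z = (4172 − 1992.31) / 667.73 = 3.26.
|z| = 3.26 > 3.

yes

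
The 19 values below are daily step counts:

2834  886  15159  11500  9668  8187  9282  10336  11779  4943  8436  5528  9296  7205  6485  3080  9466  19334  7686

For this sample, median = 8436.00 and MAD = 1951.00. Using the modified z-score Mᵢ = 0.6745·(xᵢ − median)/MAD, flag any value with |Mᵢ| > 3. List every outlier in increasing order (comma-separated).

|Mᵢ| > 3 ⇔ |xᵢ − 8436.00| > 3·1951.00/0.6745 = 8677.54.
So outliers lie outside [-241.54, 17113.54].
19334: M = 3.77 → outlier.

19334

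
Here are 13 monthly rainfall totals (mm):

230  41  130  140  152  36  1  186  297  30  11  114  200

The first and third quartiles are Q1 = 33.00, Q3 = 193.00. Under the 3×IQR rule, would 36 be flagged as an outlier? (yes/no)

IQR = Q3 − Q1 = 193.00 − 33.00 = 160.00.
Lower fence = Q1 − 3·IQR = 33.00 − 480.00 = -447.00.
Upper fence = Q3 + 3·IQR = 193.00 + 480.00 = 673.00.
36 lies within [-447.00, 673.00].

no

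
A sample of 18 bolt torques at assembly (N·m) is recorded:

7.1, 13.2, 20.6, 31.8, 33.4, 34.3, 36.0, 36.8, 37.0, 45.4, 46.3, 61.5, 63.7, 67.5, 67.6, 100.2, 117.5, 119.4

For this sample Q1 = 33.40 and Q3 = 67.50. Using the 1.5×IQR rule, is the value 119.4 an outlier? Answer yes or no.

IQR = Q3 − Q1 = 67.50 − 33.40 = 34.10.
Lower fence = Q1 − 1.5·IQR = 33.40 − 51.15 = -17.75.
Upper fence = Q3 + 1.5·IQR = 67.50 + 51.15 = 118.65.
119.4 lies above the upper fence.

yes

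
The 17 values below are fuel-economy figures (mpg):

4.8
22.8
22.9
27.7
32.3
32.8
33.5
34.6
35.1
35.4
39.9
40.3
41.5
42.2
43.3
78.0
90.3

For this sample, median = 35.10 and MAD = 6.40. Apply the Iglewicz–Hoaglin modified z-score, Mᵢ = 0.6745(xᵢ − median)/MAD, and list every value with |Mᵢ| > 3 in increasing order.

4.8, 78.0, 90.3

|Mᵢ| > 3 ⇔ |xᵢ − 35.10| > 3·6.40/0.6745 = 28.47.
So outliers lie outside [6.63, 63.57].
4.8: M = -3.19 → outlier.
78.0: M = 4.52 → outlier.
90.3: M = 5.82 → outlier.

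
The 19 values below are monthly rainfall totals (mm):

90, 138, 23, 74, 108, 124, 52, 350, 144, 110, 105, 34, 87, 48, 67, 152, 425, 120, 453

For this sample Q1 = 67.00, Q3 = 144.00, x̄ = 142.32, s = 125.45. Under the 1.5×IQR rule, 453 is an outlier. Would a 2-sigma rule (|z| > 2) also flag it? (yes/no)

z = (453 − 142.32) / 125.45 = 2.48.
|z| = 2.48 > 2.

yes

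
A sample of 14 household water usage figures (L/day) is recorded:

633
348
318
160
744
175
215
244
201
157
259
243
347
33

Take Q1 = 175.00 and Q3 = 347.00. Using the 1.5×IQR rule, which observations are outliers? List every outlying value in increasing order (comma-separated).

IQR = Q3 − Q1 = 347.00 − 175.00 = 172.00.
Lower fence = Q1 − 1.5·IQR = 175.00 − 258.00 = -83.00.
Upper fence = Q3 + 1.5·IQR = 347.00 + 258.00 = 605.00.
633 > 605.00 → outlier.
744 > 605.00 → outlier.
All remaining values lie within [-83.00, 605.00].

633, 744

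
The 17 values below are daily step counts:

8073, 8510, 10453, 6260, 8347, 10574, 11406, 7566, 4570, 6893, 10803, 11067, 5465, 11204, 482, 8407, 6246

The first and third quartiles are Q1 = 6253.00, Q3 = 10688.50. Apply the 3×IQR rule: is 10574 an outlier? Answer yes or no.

IQR = Q3 − Q1 = 10688.50 − 6253.00 = 4435.50.
Lower fence = Q1 − 3·IQR = 6253.00 − 13306.50 = -7053.50.
Upper fence = Q3 + 3·IQR = 10688.50 + 13306.50 = 23995.00.
10574 lies within [-7053.50, 23995.00].

no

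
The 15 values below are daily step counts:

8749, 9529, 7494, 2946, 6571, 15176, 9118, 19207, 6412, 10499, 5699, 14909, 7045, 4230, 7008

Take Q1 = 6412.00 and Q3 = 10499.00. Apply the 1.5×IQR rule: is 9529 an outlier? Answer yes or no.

IQR = Q3 − Q1 = 10499.00 − 6412.00 = 4087.00.
Lower fence = Q1 − 1.5·IQR = 6412.00 − 6130.50 = 281.50.
Upper fence = Q3 + 1.5·IQR = 10499.00 + 6130.50 = 16629.50.
9529 lies within [281.50, 16629.50].

no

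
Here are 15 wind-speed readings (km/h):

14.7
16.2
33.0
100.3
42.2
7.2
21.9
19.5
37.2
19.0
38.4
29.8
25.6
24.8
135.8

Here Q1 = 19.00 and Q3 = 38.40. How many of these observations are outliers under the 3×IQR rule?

2

IQR = 19.40; fences at 19.00 − 58.20 = -39.20 and 38.40 + 58.20 = 96.60.
Outside the cutoffs: 100.3, 135.8.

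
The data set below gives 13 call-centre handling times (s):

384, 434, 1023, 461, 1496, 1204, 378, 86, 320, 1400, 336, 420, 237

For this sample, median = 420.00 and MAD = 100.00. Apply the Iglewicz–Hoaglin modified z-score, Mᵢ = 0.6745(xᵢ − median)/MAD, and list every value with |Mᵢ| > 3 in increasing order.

1023, 1204, 1400, 1496

|Mᵢ| > 3 ⇔ |xᵢ − 420.00| > 3·100.00/0.6745 = 444.77.
So outliers lie outside [-24.77, 864.77].
1023: M = 4.07 → outlier.
1204: M = 5.29 → outlier.
1400: M = 6.61 → outlier.
1496: M = 7.26 → outlier.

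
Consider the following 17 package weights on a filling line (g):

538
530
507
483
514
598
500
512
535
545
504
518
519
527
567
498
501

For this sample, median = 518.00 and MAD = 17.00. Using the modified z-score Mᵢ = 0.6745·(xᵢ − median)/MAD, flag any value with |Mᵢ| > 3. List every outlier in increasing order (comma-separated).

598

|Mᵢ| > 3 ⇔ |xᵢ − 518.00| > 3·17.00/0.6745 = 75.61.
So outliers lie outside [442.39, 593.61].
598: M = 3.17 → outlier.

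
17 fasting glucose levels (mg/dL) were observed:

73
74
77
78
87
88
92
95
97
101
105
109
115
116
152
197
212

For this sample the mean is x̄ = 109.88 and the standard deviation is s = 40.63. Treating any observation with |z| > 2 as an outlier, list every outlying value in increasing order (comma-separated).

197, 212

Cutoffs at x̄ ± 2s: 109.88 ± 2·40.63 = [28.62, 191.14].
197: z = 2.14, |z| > 2 → outlier.
212: z = 2.51, |z| > 2 → outlier.
Every other value lies within [28.62, 191.14].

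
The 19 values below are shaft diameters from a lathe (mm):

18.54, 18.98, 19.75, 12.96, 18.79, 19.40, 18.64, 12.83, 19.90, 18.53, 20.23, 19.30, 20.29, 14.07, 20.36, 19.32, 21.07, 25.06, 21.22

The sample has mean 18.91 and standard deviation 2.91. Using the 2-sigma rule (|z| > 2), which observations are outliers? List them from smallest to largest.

Cutoffs at x̄ ± 2s: 18.91 ± 2·2.91 = [13.09, 24.73].
12.83: z = -2.09, |z| > 2 → outlier.
12.96: z = -2.04, |z| > 2 → outlier.
25.06: z = 2.11, |z| > 2 → outlier.
Every other value lies within [13.09, 24.73].

12.83, 12.96, 25.06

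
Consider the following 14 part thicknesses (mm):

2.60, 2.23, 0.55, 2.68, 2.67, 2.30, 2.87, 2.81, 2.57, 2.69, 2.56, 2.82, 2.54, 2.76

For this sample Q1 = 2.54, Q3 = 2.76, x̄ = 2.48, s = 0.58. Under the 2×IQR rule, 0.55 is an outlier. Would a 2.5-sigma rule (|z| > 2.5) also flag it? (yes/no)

yes

z = (0.55 − 2.48) / 0.58 = -3.33.
|z| = 3.33 > 2.5.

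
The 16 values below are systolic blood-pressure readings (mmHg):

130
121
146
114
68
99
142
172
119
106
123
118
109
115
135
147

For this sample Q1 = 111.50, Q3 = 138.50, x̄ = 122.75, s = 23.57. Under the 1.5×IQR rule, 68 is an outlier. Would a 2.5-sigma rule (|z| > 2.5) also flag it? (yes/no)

z = (68 − 122.75) / 23.57 = -2.32.
|z| = 2.32 ≤ 2.5.

no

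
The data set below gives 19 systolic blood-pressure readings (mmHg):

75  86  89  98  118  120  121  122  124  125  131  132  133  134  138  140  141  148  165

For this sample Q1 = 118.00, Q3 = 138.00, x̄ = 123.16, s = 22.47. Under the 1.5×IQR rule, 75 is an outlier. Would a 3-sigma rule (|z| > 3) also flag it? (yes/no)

no

z = (75 − 123.16) / 22.47 = -2.14.
|z| = 2.14 ≤ 3.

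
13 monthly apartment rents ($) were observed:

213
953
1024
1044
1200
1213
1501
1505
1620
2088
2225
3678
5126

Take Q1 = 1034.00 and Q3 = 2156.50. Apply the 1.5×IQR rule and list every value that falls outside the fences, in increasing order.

5126

IQR = Q3 − Q1 = 2156.50 − 1034.00 = 1122.50.
Lower fence = Q1 − 1.5·IQR = 1034.00 − 1683.75 = -649.75.
Upper fence = Q3 + 1.5·IQR = 2156.50 + 1683.75 = 3840.25.
5126 > 3840.25 → outlier.
All remaining values lie within [-649.75, 3840.25].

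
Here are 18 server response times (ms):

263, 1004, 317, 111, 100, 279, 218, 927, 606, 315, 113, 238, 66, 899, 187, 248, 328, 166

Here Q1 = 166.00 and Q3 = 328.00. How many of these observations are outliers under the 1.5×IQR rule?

4

IQR = 162.00; fences at 166.00 − 243.00 = -77.00 and 328.00 + 243.00 = 571.00.
Outside the cutoffs: 606, 899, 927, 1004.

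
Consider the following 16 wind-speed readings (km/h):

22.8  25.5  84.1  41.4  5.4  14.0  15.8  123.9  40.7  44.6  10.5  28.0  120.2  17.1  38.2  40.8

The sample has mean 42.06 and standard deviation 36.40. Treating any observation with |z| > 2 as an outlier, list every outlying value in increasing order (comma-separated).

Cutoffs at x̄ ± 2s: 42.06 ± 2·36.40 = [-30.74, 114.86].
120.2: z = 2.15, |z| > 2 → outlier.
123.9: z = 2.25, |z| > 2 → outlier.
Every other value lies within [-30.74, 114.86].

120.2, 123.9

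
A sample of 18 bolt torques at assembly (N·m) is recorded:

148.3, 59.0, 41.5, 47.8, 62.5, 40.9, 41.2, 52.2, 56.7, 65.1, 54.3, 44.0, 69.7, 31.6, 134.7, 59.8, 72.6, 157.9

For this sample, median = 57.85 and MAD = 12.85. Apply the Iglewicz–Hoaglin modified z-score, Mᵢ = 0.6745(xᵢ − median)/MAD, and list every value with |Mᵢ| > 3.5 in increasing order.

|Mᵢ| > 3.5 ⇔ |xᵢ − 57.85| > 3.5·12.85/0.6745 = 66.68.
So outliers lie outside [-8.83, 124.53].
134.7: M = 4.03 → outlier.
148.3: M = 4.75 → outlier.
157.9: M = 5.25 → outlier.

134.7, 148.3, 157.9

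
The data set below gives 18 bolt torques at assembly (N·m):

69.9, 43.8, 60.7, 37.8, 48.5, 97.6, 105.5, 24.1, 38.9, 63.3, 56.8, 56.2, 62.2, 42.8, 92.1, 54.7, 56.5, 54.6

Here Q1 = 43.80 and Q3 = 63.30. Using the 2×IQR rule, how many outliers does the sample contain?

IQR = 19.50; fences at 43.80 − 39.00 = 4.80 and 63.30 + 39.00 = 102.30.
Outside the cutoffs: 105.5.

1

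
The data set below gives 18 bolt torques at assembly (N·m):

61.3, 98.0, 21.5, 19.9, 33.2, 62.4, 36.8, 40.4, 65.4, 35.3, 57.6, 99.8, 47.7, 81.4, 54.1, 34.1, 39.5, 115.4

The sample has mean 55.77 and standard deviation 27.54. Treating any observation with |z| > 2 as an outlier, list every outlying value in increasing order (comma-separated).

Cutoffs at x̄ ± 2s: 55.77 ± 2·27.54 = [0.69, 110.85].
115.4: z = 2.17, |z| > 2 → outlier.
Every other value lies within [0.69, 110.85].

115.4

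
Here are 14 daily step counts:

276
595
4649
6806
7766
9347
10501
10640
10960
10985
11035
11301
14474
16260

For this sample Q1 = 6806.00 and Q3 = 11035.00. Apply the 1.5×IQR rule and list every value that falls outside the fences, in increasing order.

276

IQR = Q3 − Q1 = 11035.00 − 6806.00 = 4229.00.
Lower fence = Q1 − 1.5·IQR = 6806.00 − 6343.50 = 462.50.
Upper fence = Q3 + 1.5·IQR = 11035.00 + 6343.50 = 17378.50.
276 < 462.50 → outlier.
All remaining values lie within [462.50, 17378.50].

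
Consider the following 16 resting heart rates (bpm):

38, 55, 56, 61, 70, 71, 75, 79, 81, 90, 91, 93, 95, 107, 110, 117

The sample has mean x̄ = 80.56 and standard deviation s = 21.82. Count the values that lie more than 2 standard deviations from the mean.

Cutoffs: x̄ ± 2s = [36.92, 124.20].
Every value lies within the cutoffs.

0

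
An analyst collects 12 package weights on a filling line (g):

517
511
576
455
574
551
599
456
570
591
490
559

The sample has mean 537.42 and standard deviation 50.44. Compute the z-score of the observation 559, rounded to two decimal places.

0.43

z = (559 − 537.42) / 50.44 = 0.43.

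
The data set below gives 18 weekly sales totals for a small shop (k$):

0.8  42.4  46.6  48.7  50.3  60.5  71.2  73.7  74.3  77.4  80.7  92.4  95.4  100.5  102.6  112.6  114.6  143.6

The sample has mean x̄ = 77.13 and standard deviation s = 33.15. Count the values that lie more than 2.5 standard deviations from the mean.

0

Cutoffs: x̄ ± 2.5s = [-5.745, 160.005].
Every value lies within the cutoffs.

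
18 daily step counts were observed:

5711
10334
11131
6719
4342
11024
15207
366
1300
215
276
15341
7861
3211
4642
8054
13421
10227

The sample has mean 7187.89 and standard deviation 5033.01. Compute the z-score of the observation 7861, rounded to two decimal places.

0.13

z = (7861 − 7187.89) / 5033.01 = 0.13.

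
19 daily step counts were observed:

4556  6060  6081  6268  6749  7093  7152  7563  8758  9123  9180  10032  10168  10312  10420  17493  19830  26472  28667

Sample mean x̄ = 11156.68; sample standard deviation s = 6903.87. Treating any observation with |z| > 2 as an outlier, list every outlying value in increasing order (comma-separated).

Cutoffs at x̄ ± 2s: 11156.68 ± 2·6903.87 = [-2651.06, 24964.42].
26472: z = 2.22, |z| > 2 → outlier.
28667: z = 2.54, |z| > 2 → outlier.
Every other value lies within [-2651.06, 24964.42].

26472, 28667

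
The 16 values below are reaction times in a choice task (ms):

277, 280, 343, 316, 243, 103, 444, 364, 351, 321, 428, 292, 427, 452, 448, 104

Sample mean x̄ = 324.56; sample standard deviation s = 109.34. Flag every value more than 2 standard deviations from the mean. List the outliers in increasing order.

Cutoffs at x̄ ± 2s: 324.56 ± 2·109.34 = [105.88, 543.24].
103: z = -2.03, |z| > 2 → outlier.
104: z = -2.02, |z| > 2 → outlier.
Every other value lies within [105.88, 543.24].

103, 104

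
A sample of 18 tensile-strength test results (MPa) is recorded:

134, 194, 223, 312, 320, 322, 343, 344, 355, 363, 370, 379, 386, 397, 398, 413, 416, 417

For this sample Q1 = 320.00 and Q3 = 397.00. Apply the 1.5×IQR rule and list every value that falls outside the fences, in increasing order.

IQR = Q3 − Q1 = 397.00 − 320.00 = 77.00.
Lower fence = Q1 − 1.5·IQR = 320.00 − 115.50 = 204.50.
Upper fence = Q3 + 1.5·IQR = 397.00 + 115.50 = 512.50.
134 < 204.50 → outlier.
194 < 204.50 → outlier.
All remaining values lie within [204.50, 512.50].

134, 194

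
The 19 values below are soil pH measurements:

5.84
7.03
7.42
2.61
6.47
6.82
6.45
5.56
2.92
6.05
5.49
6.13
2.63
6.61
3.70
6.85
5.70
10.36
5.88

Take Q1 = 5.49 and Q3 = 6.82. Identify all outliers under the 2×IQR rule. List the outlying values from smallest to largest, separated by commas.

2.61, 2.63, 10.36

IQR = Q3 − Q1 = 6.82 − 5.49 = 1.33.
Lower fence = Q1 − 2·IQR = 5.49 − 2.66 = 2.83.
Upper fence = Q3 + 2·IQR = 6.82 + 2.66 = 9.48.
2.61 < 2.83 → outlier.
2.63 < 2.83 → outlier.
10.36 > 9.48 → outlier.
All remaining values lie within [2.83, 9.48].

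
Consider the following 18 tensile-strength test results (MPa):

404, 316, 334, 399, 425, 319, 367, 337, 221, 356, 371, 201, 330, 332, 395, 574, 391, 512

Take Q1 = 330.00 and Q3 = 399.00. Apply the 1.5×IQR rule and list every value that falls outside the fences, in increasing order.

IQR = Q3 − Q1 = 399.00 − 330.00 = 69.00.
Lower fence = Q1 − 1.5·IQR = 330.00 − 103.50 = 226.50.
Upper fence = Q3 + 1.5·IQR = 399.00 + 103.50 = 502.50.
201 < 226.50 → outlier.
221 < 226.50 → outlier.
512 > 502.50 → outlier.
574 > 502.50 → outlier.
All remaining values lie within [226.50, 502.50].

201, 221, 512, 574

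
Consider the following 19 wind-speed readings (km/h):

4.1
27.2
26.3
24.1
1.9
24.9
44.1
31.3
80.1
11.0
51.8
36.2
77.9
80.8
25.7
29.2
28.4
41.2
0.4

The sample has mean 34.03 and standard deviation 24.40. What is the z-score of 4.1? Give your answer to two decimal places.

-1.23

z = (4.1 − 34.03) / 24.40 = -1.23.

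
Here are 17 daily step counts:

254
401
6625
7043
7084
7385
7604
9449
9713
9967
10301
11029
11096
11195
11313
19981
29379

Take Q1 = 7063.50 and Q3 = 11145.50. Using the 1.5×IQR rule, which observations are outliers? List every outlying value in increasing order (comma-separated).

254, 401, 19981, 29379

IQR = Q3 − Q1 = 11145.50 − 7063.50 = 4082.00.
Lower fence = Q1 − 1.5·IQR = 7063.50 − 6123.00 = 940.50.
Upper fence = Q3 + 1.5·IQR = 11145.50 + 6123.00 = 17268.50.
254 < 940.50 → outlier.
401 < 940.50 → outlier.
19981 > 17268.50 → outlier.
29379 > 17268.50 → outlier.
All remaining values lie within [940.50, 17268.50].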